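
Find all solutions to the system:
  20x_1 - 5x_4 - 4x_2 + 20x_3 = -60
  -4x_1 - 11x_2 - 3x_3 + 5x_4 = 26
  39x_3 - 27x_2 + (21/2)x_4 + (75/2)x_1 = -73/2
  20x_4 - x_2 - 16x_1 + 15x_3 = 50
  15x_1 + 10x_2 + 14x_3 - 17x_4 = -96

no solution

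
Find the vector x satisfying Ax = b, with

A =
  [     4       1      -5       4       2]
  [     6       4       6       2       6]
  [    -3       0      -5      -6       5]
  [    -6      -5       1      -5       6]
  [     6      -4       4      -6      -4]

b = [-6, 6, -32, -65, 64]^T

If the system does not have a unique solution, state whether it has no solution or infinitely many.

x_1 = 5, x_2 = 3, x_3 = 1, x_4 = -3, x_5 = -6

Row-reduce the augmented matrix:
R1 ← R1 / (4).
R2 ← R2 − 6·R1.
R3 ← R3 + 3·R1.
R4 ← R4 + 6·R1.
R5 ← R5 − 6·R1.
R2 ← R2 / (5/2).
R1 ← R1 − 1/4·R2.
R3 ← R3 − 3/4·R2.
R4 ← R4 + 7/2·R2.
R5 ← R5 + 11/2·R2.
R3 ← R3 / (-64/5).
R1 ← R1 + 13/5·R3.
R2 ← R2 − 27/5·R3.
R4 ← R4 − 62/5·R3.
R5 ← R5 − 206/5·R3.
R4 ← R4 / (-203/32).
R1 ← R1 − 113/64·R4.
R2 ← R2 + 151/64·R4.
R3 ← R3 − 9/64·R4.
R5 ← R5 + 851/32·R4.
R5 ← R5 / (-12272/203).
R1 ← R1 − 862/203·R5.
R2 ← R2 + 683/203·R5.
R3 ← R3 + 5/203·R5.
R4 ← R4 + 596/203·R5.
Reading off the reduced rows gives x_1 = 5, x_2 = 3, x_3 = 1, x_4 = -3, x_5 = -6.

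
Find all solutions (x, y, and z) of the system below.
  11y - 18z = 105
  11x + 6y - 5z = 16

Row-reduce:
Swap R1 and R2.
R1 ← R1 / (11).
R2 ← R2 / (11).
R1 ← R1 − 6/11·R2.
Rank is 2 with 3 unknowns, leaving z free.

infinitely many solutions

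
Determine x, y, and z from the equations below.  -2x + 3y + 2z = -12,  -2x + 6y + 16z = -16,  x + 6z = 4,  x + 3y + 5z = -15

Row-reduce the augmented matrix:
R1 ← R1 / (-2).
R2 ← R2 + 2·R1.
R3 ← R3 − 1·R1.
R4 ← R4 − 1·R1.
R2 ← R2 / (3).
R1 ← R1 + 3/2·R2.
R3 ← R3 − 3/2·R2.
R4 ← R4 − 9/2·R2.
Swap R3 and R4.
R3 ← R3 / (-15).
R1 ← R1 − 6·R3.
R2 ← R2 − 14/3·R3.
R4 reduces to 0 = 0, so the extra equation is consistent.
Reading off the reduced rows gives x = -2, y = -6, z = 1.

x = -2, y = -6, z = 1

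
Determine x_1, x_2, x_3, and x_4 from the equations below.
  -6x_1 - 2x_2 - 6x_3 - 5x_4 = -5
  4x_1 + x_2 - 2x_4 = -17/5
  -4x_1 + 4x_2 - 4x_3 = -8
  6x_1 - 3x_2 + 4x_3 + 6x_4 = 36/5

Row-reduce the augmented matrix:
R1 ← R1 / (-6).
R2 ← R2 − 4·R1.
R3 ← R3 + 4·R1.
R4 ← R4 − 6·R1.
R2 ← R2 / (-1/3).
R1 ← R1 − 1/3·R2.
R3 ← R3 − 16/3·R2.
R4 ← R4 + 5·R2.
R3 ← R3 / (-64).
R1 ← R1 + 3·R3.
R2 ← R2 − 12·R3.
R4 ← R4 − 58·R3.
R4 ← R4 / (107/16).
R1 ← R1 + 21/32·R4.
R2 ← R2 − 5/8·R4.
R3 ← R3 − 41/32·R4.
Reading off the reduced rows gives x_1 = -1/2, x_2 = -1, x_3 = 3/2, x_4 = 1/5.

x_1 = -1/2, x_2 = -1, x_3 = 3/2, x_4 = 1/5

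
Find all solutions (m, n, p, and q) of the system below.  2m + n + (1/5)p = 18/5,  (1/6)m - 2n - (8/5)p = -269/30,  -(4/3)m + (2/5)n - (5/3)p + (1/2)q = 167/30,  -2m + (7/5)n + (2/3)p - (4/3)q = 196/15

m = -1, n = 6, p = -2, q = -3

Row-reduce the augmented matrix:
R1 ← R1 / (2).
R2 ← R2 − 1/6·R1.
R3 ← R3 + 4/3·R1.
R4 ← R4 + 2·R1.
R2 ← R2 / (-25/12).
R1 ← R1 − 1/2·R2.
R3 ← R3 − 16/15·R2.
R4 ← R4 − 12/5·R2.
R3 ← R3 / (-4427/1875).
R1 ← R1 + 36/125·R3.
R2 ← R2 − 97/125·R3.
R4 ← R4 + 1867/1875·R3.
R4 ← R4 / (-41017/26562).
R1 ← R1 + 270/4427·R4.
R2 ← R2 − 1455/8854·R4.
R3 ← R3 + 1875/8854·R4.
Reading off the reduced rows gives m = -1, n = 6, p = -2, q = -3.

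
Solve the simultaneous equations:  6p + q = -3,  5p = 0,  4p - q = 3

p = 0, q = -3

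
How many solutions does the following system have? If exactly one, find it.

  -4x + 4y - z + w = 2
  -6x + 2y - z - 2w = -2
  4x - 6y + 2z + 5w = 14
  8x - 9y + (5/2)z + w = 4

Row-reduce:
R1 ← R1 / (-4).
R2 ← R2 + 6·R1.
R3 ← R3 − 4·R1.
R4 ← R4 − 8·R1.
R2 ← R2 / (-4).
R1 ← R1 + 1·R2.
R3 ← R3 + 2·R2.
R4 ← R4 + 1·R2.
R3 ← R3 / (3/4).
R1 ← R1 − 1/8·R3.
R2 ← R2 + 1/8·R3.
R4 ← R4 − 3/8·R3.
Rank is 3 with 4 unknowns, leaving w free.

infinitely many solutions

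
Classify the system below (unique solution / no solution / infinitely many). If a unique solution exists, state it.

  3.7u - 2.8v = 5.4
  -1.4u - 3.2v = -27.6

u = 6, v = 6

Row-reduce the augmented matrix:
R1 ← R1 / (37/10).
R2 ← R2 + 7/5·R1.
R2 ← R2 / (-788/185).
R1 ← R1 + 28/37·R2.
Reading off the reduced rows gives u = 6, v = 6.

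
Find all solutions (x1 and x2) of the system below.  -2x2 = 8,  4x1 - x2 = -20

Row-reduce the augmented matrix:
Swap R1 and R2.
R1 ← R1 / (4).
R2 ← R2 / (-2).
R1 ← R1 + 1/4·R2.
Reading off the reduced rows gives x1 = -6, x2 = -4.

x1 = -6, x2 = -4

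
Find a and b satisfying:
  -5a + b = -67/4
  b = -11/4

a = 14/5, b = -11/4

From equation 1: b = -67/4 + 5·a.
Substitute into equation 2 and solve: a = 14/5.
Then b = -11/4.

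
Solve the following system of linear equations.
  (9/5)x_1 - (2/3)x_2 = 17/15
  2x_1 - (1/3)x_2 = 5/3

Row-reduce the augmented matrix:
R1 ← R1 / (9/5).
R2 ← R2 − 2·R1.
R2 ← R2 / (11/27).
R1 ← R1 + 10/27·R2.
Reading off the reduced rows gives x_1 = 1, x_2 = 1.

x_1 = 1, x_2 = 1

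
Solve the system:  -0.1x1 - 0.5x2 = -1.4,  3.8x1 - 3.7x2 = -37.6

Row-reduce the augmented matrix:
R1 ← R1 / (-1/10).
R2 ← R2 − 19/5·R1.
R2 ← R2 / (-227/10).
R1 ← R1 − 5·R2.
Reading off the reduced rows gives x1 = -6, x2 = 4.

x1 = -6, x2 = 4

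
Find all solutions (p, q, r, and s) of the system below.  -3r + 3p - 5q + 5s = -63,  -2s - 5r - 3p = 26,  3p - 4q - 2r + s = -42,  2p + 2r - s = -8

Row-reduce the augmented matrix:
R1 ← R1 / (3).
R2 ← R2 + 3·R1.
R3 ← R3 − 3·R1.
R4 ← R4 − 2·R1.
R2 ← R2 / (-5).
R1 ← R1 + 5/3·R2.
R3 ← R3 − 1·R2.
R4 ← R4 − 10/3·R2.
R3 ← R3 / (-3/5).
R1 ← R1 − 5/3·R3.
R2 ← R2 − 8/5·R3.
R4 ← R4 + 4/3·R3.
R4 ← R4 / (47/9).
R1 ← R1 + 79/9·R4.
R2 ← R2 + 29/3·R4.
R3 ← R3 − 17/3·R4.
Reading off the reduced rows gives p = -6, q = 5, r = 0, s = -4.

p = -6, q = 5, r = 0, s = -4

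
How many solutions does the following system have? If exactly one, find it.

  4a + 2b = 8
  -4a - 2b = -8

Row-reduce:
R1 ← R1 / (4).
R2 ← R2 + 4·R1.
Rank is 1 with 2 unknowns, leaving b free.

infinitely many solutions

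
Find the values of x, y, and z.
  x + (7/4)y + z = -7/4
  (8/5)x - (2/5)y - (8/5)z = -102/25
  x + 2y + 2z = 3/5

x = -1/5, y = -13/5, z = 3

Row-reduce the augmented matrix:
R2 ← R2 − 8/5·R1.
R3 ← R3 − 1·R1.
R2 ← R2 / (-16/5).
R1 ← R1 − 7/4·R2.
R3 ← R3 − 1/4·R2.
R3 ← R3 / (3/4).
R1 ← R1 + 3/4·R3.
R2 ← R2 − 1·R3.
Reading off the reduced rows gives x = -1/5, y = -13/5, z = 3.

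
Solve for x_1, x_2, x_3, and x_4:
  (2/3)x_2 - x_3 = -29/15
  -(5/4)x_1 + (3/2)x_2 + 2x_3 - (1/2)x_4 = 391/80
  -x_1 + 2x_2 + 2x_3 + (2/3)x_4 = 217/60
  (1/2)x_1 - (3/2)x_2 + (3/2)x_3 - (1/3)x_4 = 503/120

x_1 = 9/4, x_2 = 1, x_3 = 13/5, x_4 = -2

Row-reduce the augmented matrix:
Swap R1 and R2.
R1 ← R1 / (-5/4).
R3 ← R3 + 1·R1.
R4 ← R4 − 1/2·R1.
R2 ← R2 / (2/3).
R1 ← R1 + 6/5·R2.
R3 ← R3 − 4/5·R2.
R4 ← R4 + 9/10·R2.
R3 ← R3 / (8/5).
R1 ← R1 + 17/5·R3.
R2 ← R2 + 3/2·R3.
R4 ← R4 − 19/20·R3.
R4 ← R4 / (-7/6).
R1 ← R1 − 8/3·R4.
R2 ← R2 − 1·R4.
R3 ← R3 − 2/3·R4.
Reading off the reduced rows gives x_1 = 9/4, x_2 = 1, x_3 = 13/5, x_4 = -2.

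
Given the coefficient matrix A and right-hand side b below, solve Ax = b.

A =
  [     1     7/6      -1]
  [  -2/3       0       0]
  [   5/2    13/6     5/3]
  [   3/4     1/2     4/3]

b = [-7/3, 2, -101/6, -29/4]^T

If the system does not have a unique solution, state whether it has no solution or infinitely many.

x_1 = -3, x_2 = -2, x_3 = -3

Row-reduce the augmented matrix:
R2 ← R2 + 2/3·R1.
R3 ← R3 − 5/2·R1.
R4 ← R4 − 3/4·R1.
R2 ← R2 / (7/9).
R1 ← R1 − 7/6·R2.
R3 ← R3 + 3/4·R2.
R4 ← R4 + 3/8·R2.
R3 ← R3 / (74/21).
R2 ← R2 + 6/7·R3.
R4 ← R4 − 37/21·R3.
R4 reduces to 0 = 0, so the extra equation is consistent.
Reading off the reduced rows gives x_1 = -3, x_2 = -2, x_3 = -3.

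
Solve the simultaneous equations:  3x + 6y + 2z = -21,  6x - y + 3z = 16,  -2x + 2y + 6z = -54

Row-reduce the augmented matrix:
R1 ← R1 / (3).
R2 ← R2 − 6·R1.
R3 ← R3 + 2·R1.
R2 ← R2 / (-13).
R1 ← R1 − 2·R2.
R3 ← R3 − 6·R2.
R3 ← R3 / (268/39).
R1 ← R1 − 20/39·R3.
R2 ← R2 − 1/13·R3.
Reading off the reduced rows gives x = 5, y = -4, z = -6.

x = 5, y = -4, z = -6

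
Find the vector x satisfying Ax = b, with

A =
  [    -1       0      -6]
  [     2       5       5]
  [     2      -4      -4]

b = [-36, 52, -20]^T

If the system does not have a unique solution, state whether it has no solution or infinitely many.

Row-reduce the augmented matrix:
R1 ← R1 / (-1).
R2 ← R2 − 2·R1.
R3 ← R3 − 2·R1.
R2 ← R2 / (5).
R3 ← R3 + 4·R2.
R3 ← R3 / (-108/5).
R1 ← R1 − 6·R3.
R2 ← R2 + 7/5·R3.
Reading off the reduced rows gives x_1 = 6, x_2 = 3, x_3 = 5.

x_1 = 6, x_2 = 3, x_3 = 5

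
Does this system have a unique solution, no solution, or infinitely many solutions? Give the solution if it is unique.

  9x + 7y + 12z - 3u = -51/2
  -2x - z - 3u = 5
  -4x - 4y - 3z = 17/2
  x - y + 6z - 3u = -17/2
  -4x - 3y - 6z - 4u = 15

Row-reduce the augmented matrix:
R1 ← R1 / (9).
R2 ← R2 + 2·R1.
R3 ← R3 + 4·R1.
R4 ← R4 − 1·R1.
R5 ← R5 + 4·R1.
R2 ← R2 / (14/9).
R1 ← R1 − 7/9·R2.
R3 ← R3 + 8/9·R2.
R4 ← R4 + 16/9·R2.
R5 ← R5 − 1/9·R2.
R3 ← R3 / (23/7).
R1 ← R1 − 1/2·R3.
R2 ← R2 − 15/14·R3.
R4 ← R4 − 46/7·R3.
R5 ← R5 + 11/14·R3.
Swap R4 and R5.
R4 ← R4 / (-271/46).
R1 ← R1 − 93/46·R4.
R2 ← R2 + 57/46·R4.
R3 ← R3 + 24/23·R4.
R5 reduces to 0 = 0, so the extra equation is consistent.
Reading off the reduced rows gives x = -1, y = 0, z = -3/2, u = -1/2.

x = -1, y = 0, z = -3/2, u = -1/2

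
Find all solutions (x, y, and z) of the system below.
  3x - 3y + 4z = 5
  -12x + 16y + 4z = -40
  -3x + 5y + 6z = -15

infinitely many solutions

Row-reduce:
R1 ← R1 / (3).
R2 ← R2 + 12·R1.
R3 ← R3 + 3·R1.
R2 ← R2 / (4).
R1 ← R1 + 1·R2.
R3 ← R3 − 2·R2.
Rank is 2 with 3 unknowns, leaving z free.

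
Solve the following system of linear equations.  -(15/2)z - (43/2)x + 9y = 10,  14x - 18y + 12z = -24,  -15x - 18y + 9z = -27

no solution

Row-reduce:
R1 ← R1 / (-43/2).
R2 ← R2 − 14·R1.
R3 ← R3 + 15·R1.
R2 ← R2 / (-522/43).
R1 ← R1 + 18/43·R2.
R3 ← R3 + 1044/43·R2.
Row 3 reduces to 0 = 1, a contradiction. The system is inconsistent.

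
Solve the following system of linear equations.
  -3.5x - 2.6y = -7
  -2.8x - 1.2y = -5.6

x = 2, y = 0

Row-reduce the augmented matrix:
R1 ← R1 / (-7/2).
R2 ← R2 + 14/5·R1.
R2 ← R2 / (22/25).
R1 ← R1 − 26/35·R2.
Reading off the reduced rows gives x = 2, y = 0.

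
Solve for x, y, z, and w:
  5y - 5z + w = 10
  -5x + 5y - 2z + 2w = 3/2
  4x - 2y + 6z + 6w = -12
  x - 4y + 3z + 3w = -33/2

Row-reduce the augmented matrix:
Swap R1 and R2.
R1 ← R1 / (-5).
R3 ← R3 − 4·R1.
R4 ← R4 − 1·R1.
R2 ← R2 / (5).
R1 ← R1 + 1·R2.
R3 ← R3 − 2·R2.
R4 ← R4 + 3·R2.
R3 ← R3 / (32/5).
R1 ← R1 + 3/5·R3.
R2 ← R2 + 1·R3.
R4 ← R4 + 2/5·R3.
R4 ← R4 / (89/20).
R1 ← R1 − 19/40·R4.
R2 ← R2 − 53/40·R4.
R3 ← R3 − 9/8·R4.
Reading off the reduced rows gives x = 3/2, y = 3, z = 1/2, w = -5/2.

x = 3/2, y = 3, z = 1/2, w = -5/2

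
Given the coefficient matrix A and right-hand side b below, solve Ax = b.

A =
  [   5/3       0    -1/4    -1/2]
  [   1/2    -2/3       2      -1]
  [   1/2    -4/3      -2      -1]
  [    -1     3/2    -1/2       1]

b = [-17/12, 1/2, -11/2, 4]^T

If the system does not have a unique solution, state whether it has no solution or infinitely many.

x_1 = -1, x_2 = 3, x_3 = 1, x_4 = -1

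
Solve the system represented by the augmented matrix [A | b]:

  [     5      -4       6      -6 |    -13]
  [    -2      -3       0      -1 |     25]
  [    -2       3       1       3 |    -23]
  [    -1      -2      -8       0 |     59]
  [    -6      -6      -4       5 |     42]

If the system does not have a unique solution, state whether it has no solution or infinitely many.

Row-reduce the augmented matrix:
R1 ← R1 / (5).
R2 ← R2 + 2·R1.
R3 ← R3 + 2·R1.
R4 ← R4 + 1·R1.
R5 ← R5 + 6·R1.
R2 ← R2 / (-23/5).
R1 ← R1 + 4/5·R2.
R3 ← R3 − 7/5·R2.
R4 ← R4 + 14/5·R2.
R5 ← R5 + 54/5·R2.
R3 ← R3 / (95/23).
R1 ← R1 − 18/23·R3.
R2 ← R2 + 12/23·R3.
R4 ← R4 + 190/23·R3.
R5 ← R5 + 56/23·R3.
Swap R4 and R5.
R4 ← R4 / (105/19).
R1 ← R1 + 10/19·R4.
R2 ← R2 − 13/19·R4.
R3 ← R3 + 2/19·R4.
R5 reduces to 0 = 0, so the extra equation is consistent.
Reading off the reduced rows gives x_1 = -5, x_2 = -3, x_3 = -6, x_4 = -6.

x_1 = -5, x_2 = -3, x_3 = -6, x_4 = -6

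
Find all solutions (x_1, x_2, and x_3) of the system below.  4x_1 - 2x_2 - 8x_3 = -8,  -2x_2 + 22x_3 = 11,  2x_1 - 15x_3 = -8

Row-reduce:
R1 ← R1 / (4).
R3 ← R3 − 2·R1.
R2 ← R2 / (-2).
R1 ← R1 + 1/2·R2.
R3 ← R3 − 1·R2.
Row 3 reduces to 0 = 3/2, a contradiction. The system is inconsistent.

no solution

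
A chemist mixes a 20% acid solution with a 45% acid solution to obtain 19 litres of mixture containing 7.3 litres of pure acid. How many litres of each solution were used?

litres of solution A: 5, litres of solution B: 14

Let a = litres of solution A, b = litres of solution B.
  a + b = 19
  (1/5)a + (9/20)b = 73/10
From equation 1: a = 19 − b.
Substitute into equation 2 and solve: b = 14.
Then a = 5.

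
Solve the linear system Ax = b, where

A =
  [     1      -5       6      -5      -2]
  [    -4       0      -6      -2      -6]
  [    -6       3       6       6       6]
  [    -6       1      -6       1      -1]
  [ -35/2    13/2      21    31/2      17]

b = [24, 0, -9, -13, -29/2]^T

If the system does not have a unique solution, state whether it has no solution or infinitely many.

Row-reduce:
R2 ← R2 + 4·R1.
R3 ← R3 + 6·R1.
R4 ← R4 + 6·R1.
R5 ← R5 + 35/2·R1.
R2 ← R2 / (-20).
R1 ← R1 + 5·R2.
R3 ← R3 + 27·R2.
R4 ← R4 + 29·R2.
R5 ← R5 + 81·R2.
R3 ← R3 / (177/10).
R1 ← R1 − 3/2·R3.
R2 ← R2 + 9/10·R3.
R4 ← R4 − 39/10·R3.
R5 ← R5 − 531/10·R3.
R4 ← R4 / (97/59).
R1 ← R1 − 1/59·R4.
R2 ← R2 − 82/59·R4.
R3 ← R3 − 19/59·R4.
Row 5 reduces to 0 = 1/2, a contradiction. The system is inconsistent.

no solution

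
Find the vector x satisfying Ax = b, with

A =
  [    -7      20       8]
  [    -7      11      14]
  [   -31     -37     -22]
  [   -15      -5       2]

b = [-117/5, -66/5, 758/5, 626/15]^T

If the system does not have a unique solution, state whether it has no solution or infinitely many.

Row-reduce the augmented matrix:
R1 ← R1 / (-7).
R2 ← R2 + 7·R1.
R3 ← R3 + 31·R1.
R4 ← R4 + 15·R1.
R2 ← R2 / (-9).
R1 ← R1 + 20/7·R2.
R3 ← R3 + 879/7·R2.
R4 ← R4 + 335/7·R2.
R3 ← R3 / (-988/7).
R1 ← R1 + 64/21·R3.
R2 ← R2 + 2/3·R3.
R4 ← R4 + 988/21·R3.
R4 reduces to 0 = 0, so the extra equation is consistent.
Reading off the reduced rows gives x_1 = -7/3, x_2 = -5/3, x_3 = -4/5.

x_1 = -7/3, x_2 = -5/3, x_3 = -4/5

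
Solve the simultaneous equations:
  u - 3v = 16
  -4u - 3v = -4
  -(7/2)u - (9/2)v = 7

no solution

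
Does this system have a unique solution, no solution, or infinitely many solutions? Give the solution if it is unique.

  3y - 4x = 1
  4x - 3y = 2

Row-reduce:
R1 ← R1 / (-4).
R2 ← R2 − 4·R1.
Row 2 reduces to 0 = 3, a contradiction. The system is inconsistent.

no solution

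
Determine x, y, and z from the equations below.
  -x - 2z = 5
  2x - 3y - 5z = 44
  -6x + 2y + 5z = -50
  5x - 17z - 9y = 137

x = 3, y = -6, z = -4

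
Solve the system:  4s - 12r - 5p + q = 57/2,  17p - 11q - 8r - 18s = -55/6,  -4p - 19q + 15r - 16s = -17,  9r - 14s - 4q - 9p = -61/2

Row-reduce the augmented matrix:
R1 ← R1 / (-5).
R2 ← R2 − 17·R1.
R3 ← R3 + 4·R1.
R4 ← R4 + 9·R1.
R2 ← R2 / (-38/5).
R1 ← R1 + 1/5·R2.
R3 ← R3 + 99/5·R2.
R4 ← R4 + 29/5·R2.
R3 ← R3 / (2883/19).
R1 ← R1 − 70/19·R3.
R2 ← R2 − 122/19·R3.
R4 ← R4 − 1289/19·R3.
R4 ← R4 / (-13822/961).
R1 ← R1 + 477/961·R4.
R2 ← R2 − 871/961·R4.
R3 ← R3 + 49/961·R4.
Reading off the reduced rows gives p = -1/2, q = -2, r = -5/3, s = 2.

p = -1/2, q = -2, r = -5/3, s = 2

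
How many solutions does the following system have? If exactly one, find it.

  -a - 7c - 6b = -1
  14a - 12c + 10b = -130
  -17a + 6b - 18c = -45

Row-reduce the augmented matrix:
R1 ← R1 / (-1).
R2 ← R2 − 14·R1.
R3 ← R3 + 17·R1.
R2 ← R2 / (-74).
R1 ← R1 − 6·R2.
R3 ← R3 − 108·R2.
R3 ← R3 / (-2203/37).
R1 ← R1 + 71/37·R3.
R2 ← R2 − 55/37·R3.
Reading off the reduced rows gives a = -3, b = -4, c = 4.

a = -3, b = -4, c = 4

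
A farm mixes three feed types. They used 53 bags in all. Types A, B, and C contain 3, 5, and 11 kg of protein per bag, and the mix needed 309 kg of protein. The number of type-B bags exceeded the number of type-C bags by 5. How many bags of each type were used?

Let a = type-A bags, b = type-B bags, c = type-C bags.
  a + b + c = 53
  3a + 5b + 11c = 309
  b - c = 5
Row-reduce the augmented matrix:
R2 ← R2 − 3·R1.
R2 ← R2 / (2).
R1 ← R1 − 1·R2.
R3 ← R3 − 1·R2.
R3 ← R3 / (-5).
R1 ← R1 + 3·R3.
R2 ← R2 − 4·R3.
Reading off the reduced rows gives a = 20, b = 19, c = 14.

type-A bags: 20, type-B bags: 19, type-C bags: 14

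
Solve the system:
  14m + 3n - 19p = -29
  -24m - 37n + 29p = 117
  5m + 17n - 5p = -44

Row-reduce:
R1 ← R1 / (14).
R2 ← R2 + 24·R1.
R3 ← R3 − 5·R1.
R2 ← R2 / (-223/7).
R1 ← R1 − 3/14·R2.
R3 ← R3 − 223/14·R2.
Rank is 2 with 3 unknowns, leaving p free.

infinitely many solutions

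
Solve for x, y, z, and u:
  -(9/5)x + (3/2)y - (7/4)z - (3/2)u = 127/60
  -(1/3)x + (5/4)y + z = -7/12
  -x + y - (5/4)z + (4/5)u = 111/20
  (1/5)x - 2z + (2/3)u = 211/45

x = -1, y = 3/5, z = -5/3, u = 7/3

Row-reduce the augmented matrix:
R1 ← R1 / (-9/5).
R2 ← R2 + 1/3·R1.
R3 ← R3 + 1·R1.
R4 ← R4 − 1/5·R1.
R2 ← R2 / (35/36).
R1 ← R1 + 5/6·R2.
R3 ← R3 − 1/6·R2.
R4 ← R4 − 1/6·R2.
R3 ← R3 / (-53/105).
R1 ← R1 − 59/28·R3.
R2 ← R2 − 143/105·R3.
R4 ← R4 + 339/140·R3.
R4 ← R4 / (-45503/6360).
R1 ← R1 − 3261/424·R4.
R2 ← R2 − 2419/530·R4.
R3 ← R3 + 333/106·R4.
Reading off the reduced rows gives x = -1, y = 3/5, z = -5/3, u = 7/3.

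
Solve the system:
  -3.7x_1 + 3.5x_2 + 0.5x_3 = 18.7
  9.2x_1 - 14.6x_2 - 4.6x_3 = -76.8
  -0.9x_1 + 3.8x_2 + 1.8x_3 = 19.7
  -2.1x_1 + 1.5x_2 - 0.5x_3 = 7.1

Row-reduce the augmented matrix:
R1 ← R1 / (-37/10).
R2 ← R2 − 46/5·R1.
R3 ← R3 + 9/10·R1.
R4 ← R4 + 21/10·R1.
R2 ← R2 / (-1091/185).
R1 ← R1 + 35/37·R2.
R3 ← R3 − 1091/370·R2.
R4 ← R4 + 18/37·R2.
Swap R3 and R4.
R3 ← R3 / (-553/1091).
R1 ← R1 − 440/1091·R3.
R2 ← R2 − 621/1091·R3.
R4 reduces to 0 = 0, so the extra equation is consistent.
Reading off the reduced rows gives x_1 = -1, x_2 = 4, x_3 = 2.

x_1 = -1, x_2 = 4, x_3 = 2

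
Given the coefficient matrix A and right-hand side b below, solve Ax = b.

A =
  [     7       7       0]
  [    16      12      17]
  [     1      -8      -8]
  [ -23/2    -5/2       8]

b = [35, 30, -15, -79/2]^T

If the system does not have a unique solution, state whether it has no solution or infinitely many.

no solution

Row-reduce:
R1 ← R1 / (7).
R2 ← R2 − 16·R1.
R3 ← R3 − 1·R1.
R4 ← R4 + 23/2·R1.
R2 ← R2 / (-4).
R1 ← R1 − 1·R2.
R3 ← R3 + 9·R2.
R4 ← R4 − 9·R2.
R3 ← R3 / (-185/4).
R1 ← R1 − 17/4·R3.
R2 ← R2 + 17/4·R3.
R4 ← R4 − 185/4·R3.
Row 4 reduces to 0 = -2, a contradiction. The system is inconsistent.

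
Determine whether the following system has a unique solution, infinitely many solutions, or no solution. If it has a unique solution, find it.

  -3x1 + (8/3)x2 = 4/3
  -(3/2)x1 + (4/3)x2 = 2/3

Row-reduce:
R1 ← R1 / (-3).
R2 ← R2 + 3/2·R1.
Rank is 1 with 2 unknowns, leaving x2 free.

infinitely many solutions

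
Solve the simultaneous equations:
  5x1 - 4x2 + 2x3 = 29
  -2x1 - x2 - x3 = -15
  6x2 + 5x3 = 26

x1 = 5, x2 = 1, x3 = 4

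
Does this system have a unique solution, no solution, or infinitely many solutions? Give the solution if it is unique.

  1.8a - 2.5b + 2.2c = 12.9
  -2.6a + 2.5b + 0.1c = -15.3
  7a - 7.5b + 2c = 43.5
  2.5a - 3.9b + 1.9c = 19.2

Row-reduce the augmented matrix:
R1 ← R1 / (9/5).
R2 ← R2 + 13/5·R1.
R3 ← R3 − 7·R1.
R4 ← R4 − 5/2·R1.
R2 ← R2 / (-10/9).
R1 ← R1 + 25/18·R2.
R3 ← R3 − 20/9·R2.
R4 ← R4 + 77/180·R2.
Swap R3 and R4.
R3 ← R3 / (-967/400).
R1 ← R1 + 23/8·R3.
R2 ← R2 + 59/20·R3.
R4 reduces to 0 = 0, so the extra equation is consistent.
Reading off the reduced rows gives a = 3, b = -3, c = 0.

a = 3, b = -3, c = 0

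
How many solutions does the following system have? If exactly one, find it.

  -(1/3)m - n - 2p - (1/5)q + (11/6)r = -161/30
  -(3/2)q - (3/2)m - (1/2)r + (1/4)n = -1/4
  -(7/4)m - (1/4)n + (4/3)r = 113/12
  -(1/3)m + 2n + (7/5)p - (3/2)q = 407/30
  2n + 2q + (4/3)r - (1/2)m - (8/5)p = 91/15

m = -2, n = 3, p = 6, q = 1, r = 5

Row-reduce the augmented matrix:
R1 ← R1 / (-1/3).
R2 ← R2 + 3/2·R1.
R3 ← R3 + 7/4·R1.
R4 ← R4 + 1/3·R1.
R5 ← R5 + 1/2·R1.
R2 ← R2 / (19/4).
R1 ← R1 − 3·R2.
R3 ← R3 − 5·R2.
R4 ← R4 − 3·R2.
R5 ← R5 − 7/2·R2.
R3 ← R3 / (39/38).
R1 ← R1 − 6/19·R3.
R2 ← R2 − 36/19·R3.
R4 ← R4 + 217/95·R3.
R5 ← R5 + 497/95·R3.
R4 ← R4 / (917/325).
R1 ← R1 − 6/13·R4.
R2 ← R2 + 42/13·R4.
R3 ← R3 − 213/130·R4.
R5 ← R5 − 3677/325·R4.
R5 ← R5 / (-438859/33012).
R1 ← R1 + 6575/5502·R5.
R2 ← R2 − 2383/786·R5.
R3 ← R3 + 160885/66024·R5.
R4 ← R4 − 67135/33012·R5.
Reading off the reduced rows gives m = -2, n = 3, p = 6, q = 1, r = 5.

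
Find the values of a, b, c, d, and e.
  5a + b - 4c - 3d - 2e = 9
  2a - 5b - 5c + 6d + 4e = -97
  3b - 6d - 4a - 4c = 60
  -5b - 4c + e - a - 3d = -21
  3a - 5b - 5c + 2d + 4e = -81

a = -4, b = 6, c = 1, d = -5, e = -6

Row-reduce the augmented matrix:
R1 ← R1 / (5).
R2 ← R2 − 2·R1.
R3 ← R3 + 4·R1.
R4 ← R4 + 1·R1.
R5 ← R5 − 3·R1.
R2 ← R2 / (-27/5).
R1 ← R1 − 1/5·R2.
R3 ← R3 − 19/5·R2.
R4 ← R4 + 24/5·R2.
R5 ← R5 + 28/5·R2.
R3 ← R3 / (-259/27).
R1 ← R1 + 25/27·R3.
R2 ← R2 − 17/27·R3.
R4 ← R4 + 16/9·R3.
R5 ← R5 − 25/27·R3.
R4 ← R4 / (-2430/259).
R1 ← R1 + 3/259·R4.
R2 ← R2 + 402/259·R4.
R3 ← R3 − 90/259·R4.
R5 ← R5 + 1033/259·R4.
R5 ← R5 / (113/54).
R1 ← R1 + 7/18·R5.
R2 ← R2 + 1/9·R5.
R3 ← R3 + 1/3·R5.
R4 ← R4 − 23/54·R5.
Reading off the reduced rows gives a = -4, b = 6, c = 1, d = -5, e = -6.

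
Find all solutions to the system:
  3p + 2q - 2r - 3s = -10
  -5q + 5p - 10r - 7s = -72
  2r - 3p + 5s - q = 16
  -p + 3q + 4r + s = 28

Row-reduce:
R1 ← R1 / (3).
R2 ← R2 − 5·R1.
R3 ← R3 + 3·R1.
R4 ← R4 + 1·R1.
R2 ← R2 / (-25/3).
R1 ← R1 − 2/3·R2.
R3 ← R3 − 1·R2.
R4 ← R4 − 11/3·R2.
R3 ← R3 / (-4/5).
R1 ← R1 + 6/5·R3.
R2 ← R2 − 4/5·R3.
R4 ← R4 − 2/5·R3.
Rank is 3 with 4 unknowns, leaving s free.

infinitely many solutions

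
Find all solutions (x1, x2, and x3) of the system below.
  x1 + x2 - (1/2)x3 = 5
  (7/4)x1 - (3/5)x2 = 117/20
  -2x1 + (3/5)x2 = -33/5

x1 = 3, x2 = -1, x3 = -6

Row-reduce the augmented matrix:
R2 ← R2 − 7/4·R1.
R3 ← R3 + 2·R1.
R2 ← R2 / (-47/20).
R1 ← R1 − 1·R2.
R3 ← R3 − 13/5·R2.
R3 ← R3 / (-3/94).
R1 ← R1 + 6/47·R3.
R2 ← R2 + 35/94·R3.
Reading off the reduced rows gives x1 = 3, x2 = -1, x3 = -6.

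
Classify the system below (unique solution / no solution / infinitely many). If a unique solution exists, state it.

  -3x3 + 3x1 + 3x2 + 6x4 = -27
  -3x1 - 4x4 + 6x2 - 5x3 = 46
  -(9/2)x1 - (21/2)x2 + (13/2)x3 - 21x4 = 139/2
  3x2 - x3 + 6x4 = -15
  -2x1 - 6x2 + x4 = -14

no solution

Row-reduce:
R1 ← R1 / (3).
R2 ← R2 + 3·R1.
R3 ← R3 + 9/2·R1.
R5 ← R5 + 2·R1.
R2 ← R2 / (9).
R1 ← R1 − 1·R2.
R3 ← R3 + 6·R2.
R4 ← R4 − 3·R2.
R5 ← R5 + 4·R2.
R3 ← R3 / (-10/3).
R1 ← R1 + 1/9·R3.
R2 ← R2 + 8/9·R3.
R4 ← R4 − 5/3·R3.
R5 ← R5 + 50/9·R3.
Swap R4 and R5.
R4 ← R4 / (71/3).
R1 ← R1 − 32/15·R4.
R2 ← R2 − 46/15·R4.
R3 ← R3 − 16/5·R4.
Row 5 reduces to 0 = -1/2, a contradiction. The system is inconsistent.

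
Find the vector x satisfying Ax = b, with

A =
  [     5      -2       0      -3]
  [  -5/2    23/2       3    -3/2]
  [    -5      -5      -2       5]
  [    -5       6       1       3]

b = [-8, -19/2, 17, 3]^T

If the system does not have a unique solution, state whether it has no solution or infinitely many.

infinitely many solutions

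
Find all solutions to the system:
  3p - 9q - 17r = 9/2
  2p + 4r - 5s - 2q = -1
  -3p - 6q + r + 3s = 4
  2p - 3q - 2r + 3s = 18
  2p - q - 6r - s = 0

no solution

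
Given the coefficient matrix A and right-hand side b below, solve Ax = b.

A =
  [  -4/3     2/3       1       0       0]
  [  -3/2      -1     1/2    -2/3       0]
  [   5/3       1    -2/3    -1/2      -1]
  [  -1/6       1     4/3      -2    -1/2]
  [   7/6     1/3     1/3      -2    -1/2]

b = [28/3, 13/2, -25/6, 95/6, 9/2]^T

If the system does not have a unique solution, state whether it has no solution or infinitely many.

no solution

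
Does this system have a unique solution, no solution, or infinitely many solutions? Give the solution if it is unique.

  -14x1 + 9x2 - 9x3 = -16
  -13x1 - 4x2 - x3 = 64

infinitely many solutions

Row-reduce:
R1 ← R1 / (-14).
R2 ← R2 + 13·R1.
R2 ← R2 / (-173/14).
R1 ← R1 + 9/14·R2.
Rank is 2 with 3 unknowns, leaving x3 free.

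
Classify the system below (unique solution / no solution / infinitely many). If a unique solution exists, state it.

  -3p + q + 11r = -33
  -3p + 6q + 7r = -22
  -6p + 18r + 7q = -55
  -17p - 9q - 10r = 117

Row-reduce the augmented matrix:
R1 ← R1 / (-3).
R2 ← R2 + 3·R1.
R3 ← R3 + 6·R1.
R4 ← R4 + 17·R1.
R2 ← R2 / (5).
R1 ← R1 + 1/3·R2.
R3 ← R3 − 5·R2.
R4 ← R4 + 44/3·R2.
Swap R3 and R4.
R3 ← R3 / (-1261/15).
R1 ← R1 + 59/15·R3.
R2 ← R2 + 4/5·R3.
R4 reduces to 0 = 0, so the extra equation is consistent.
Reading off the reduced rows gives p = -4, q = -1, r = -4.

p = -4, q = -1, r = -4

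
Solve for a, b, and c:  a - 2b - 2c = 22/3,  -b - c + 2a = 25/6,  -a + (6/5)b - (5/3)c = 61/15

Row-reduce the augmented matrix:
R2 ← R2 − 2·R1.
R3 ← R3 + 1·R1.
R2 ← R2 / (3).
R1 ← R1 + 2·R2.
R3 ← R3 + 4/5·R2.
R3 ← R3 / (-43/15).
R2 ← R2 − 1·R3.
Reading off the reduced rows gives a = 1/3, b = -1/2, c = -3.

a = 1/3, b = -1/2, c = -3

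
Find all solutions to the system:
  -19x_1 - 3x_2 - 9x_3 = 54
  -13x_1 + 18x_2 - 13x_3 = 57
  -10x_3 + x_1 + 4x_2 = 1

Row-reduce the augmented matrix:
R1 ← R1 / (-19).
R2 ← R2 + 13·R1.
R3 ← R3 − 1·R1.
R2 ← R2 / (381/19).
R1 ← R1 − 3/19·R2.
R3 ← R3 − 73/19·R2.
R3 ← R3 / (-3491/381).
R1 ← R1 − 67/127·R3.
R2 ← R2 + 130/381·R3.
Reading off the reduced rows gives x_1 = -3, x_2 = 1, x_3 = 0.

x_1 = -3, x_2 = 1, x_3 = 0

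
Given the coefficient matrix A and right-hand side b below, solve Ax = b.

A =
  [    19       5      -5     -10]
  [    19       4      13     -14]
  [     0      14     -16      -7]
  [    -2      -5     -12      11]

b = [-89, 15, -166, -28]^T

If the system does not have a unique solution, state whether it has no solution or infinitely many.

Row-reduce the augmented matrix:
R1 ← R1 / (19).
R2 ← R2 − 19·R1.
R4 ← R4 + 2·R1.
R2 ← R2 / (-1).
R1 ← R1 − 5/19·R2.
R3 ← R3 − 14·R2.
R4 ← R4 + 85/19·R2.
R3 ← R3 / (236).
R1 ← R1 − 85/19·R3.
R2 ← R2 + 18·R3.
R4 ← R4 + 1768/19·R3.
R4 ← R4 / (3365/1121).
R1 ← R1 + 1725/4484·R4.
R2 ← R2 + 95/118·R4.
R3 ← R3 + 63/236·R4.
Reading off the reduced rows gives x_1 = -1, x_2 = -4, x_3 = 6, x_4 = 2.

x_1 = -1, x_2 = -4, x_3 = 6, x_4 = 2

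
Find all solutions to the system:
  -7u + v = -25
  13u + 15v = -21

From equation 1: v = -25 + 7·u.
Substitute into equation 2 and solve: u = 3.
Then v = -4.

u = 3, v = -4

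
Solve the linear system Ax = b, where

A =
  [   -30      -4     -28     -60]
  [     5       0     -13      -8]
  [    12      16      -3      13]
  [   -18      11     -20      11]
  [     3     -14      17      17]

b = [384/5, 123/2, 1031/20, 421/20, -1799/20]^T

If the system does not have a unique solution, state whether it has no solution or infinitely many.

Row-reduce the augmented matrix:
R1 ← R1 / (-30).
R2 ← R2 − 5·R1.
R3 ← R3 − 12·R1.
R4 ← R4 + 18·R1.
R5 ← R5 − 3·R1.
R2 ← R2 / (-2/3).
R1 ← R1 − 2/15·R2.
R3 ← R3 − 72/5·R2.
R4 ← R4 − 67/5·R2.
R5 ← R5 + 72/5·R2.
R3 ← R3 / (-1979/5).
R1 ← R1 + 13/5·R3.
R2 ← R2 − 53/2·R3.
R4 ← R4 + 3583/10·R3.
R5 ← R5 − 1979/5·R3.
R4 ← R4 / (186505/3958).
R1 ← R1 − 2031/1979·R4.
R2 ← R2 − 919/3958·R4.
R3 ← R3 − 1999/1979·R4.
R5 reduces to 0 = 0, so the extra equation is consistent.
Reading off the reduced rows gives x_1 = 5/2, x_2 = 9/5, x_3 = -3, x_4 = -5/4.

x_1 = 5/2, x_2 = 9/5, x_3 = -3, x_4 = -5/4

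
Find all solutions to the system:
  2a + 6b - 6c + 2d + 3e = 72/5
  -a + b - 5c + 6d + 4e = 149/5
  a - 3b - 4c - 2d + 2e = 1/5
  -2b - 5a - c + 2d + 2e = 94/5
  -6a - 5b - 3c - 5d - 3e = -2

a = -2, b = 1/5, c = -4/3, d = 13/5, e = 4/3

Row-reduce the augmented matrix:
R1 ← R1 / (2).
R2 ← R2 + 1·R1.
R3 ← R3 − 1·R1.
R4 ← R4 + 5·R1.
R5 ← R5 + 6·R1.
R2 ← R2 / (4).
R1 ← R1 − 3·R2.
R3 ← R3 + 6·R2.
R4 ← R4 − 13·R2.
R5 ← R5 − 13·R2.
R3 ← R3 / (-13).
R1 ← R1 − 3·R3.
R2 ← R2 + 2·R3.
R4 ← R4 − 10·R3.
R5 ← R5 − 5·R3.
R4 ← R4 / (-519/52).
R1 ← R1 + 131/52·R4.
R2 ← R2 − 31/52·R4.
R3 ← R3 + 15/26·R4.
R5 ← R5 + 981/52·R4.
R5 ← R5 / (-1869/346).
R1 ← R1 + 33/173·R5.
R2 ← R2 + 12/173·R5.
R3 ← R3 + 100/173·R5.
R4 ← R4 − 57/346·R5.
Reading off the reduced rows gives a = -2, b = 1/5, c = -4/3, d = 13/5, e = 4/3.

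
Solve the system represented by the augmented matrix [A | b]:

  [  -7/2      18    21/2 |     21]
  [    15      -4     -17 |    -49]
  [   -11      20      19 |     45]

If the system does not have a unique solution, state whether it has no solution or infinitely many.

no solution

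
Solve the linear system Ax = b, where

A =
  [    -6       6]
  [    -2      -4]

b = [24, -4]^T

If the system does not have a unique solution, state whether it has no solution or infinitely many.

x_1 = -2, x_2 = 2

Row-reduce the augmented matrix:
R1 ← R1 / (-6).
R2 ← R2 + 2·R1.
R2 ← R2 / (-6).
R1 ← R1 + 1·R2.
Reading off the reduced rows gives x_1 = -2, x_2 = 2.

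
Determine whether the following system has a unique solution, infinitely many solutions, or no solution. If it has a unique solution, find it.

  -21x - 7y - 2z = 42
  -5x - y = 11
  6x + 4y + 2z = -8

no solution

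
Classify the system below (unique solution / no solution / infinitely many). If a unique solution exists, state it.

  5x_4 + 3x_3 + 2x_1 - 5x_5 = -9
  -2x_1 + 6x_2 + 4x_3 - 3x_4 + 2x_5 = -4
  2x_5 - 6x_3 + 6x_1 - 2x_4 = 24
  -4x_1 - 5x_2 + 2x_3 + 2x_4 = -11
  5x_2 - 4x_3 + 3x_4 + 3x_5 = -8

x_1 = 3, x_2 = -1, x_3 = 0, x_4 = -2, x_5 = 1

Row-reduce the augmented matrix:
R1 ← R1 / (2).
R2 ← R2 + 2·R1.
R3 ← R3 − 6·R1.
R4 ← R4 + 4·R1.
R2 ← R2 / (6).
R4 ← R4 + 5·R2.
R5 ← R5 − 5·R2.
R3 ← R3 / (-15).
R1 ← R1 − 3/2·R3.
R2 ← R2 − 7/6·R3.
R4 ← R4 − 83/6·R3.
R5 ← R5 + 59/6·R3.
R4 ← R4 / (-181/90).
R1 ← R1 − 4/5·R4.
R2 ← R2 + 89/90·R4.
R3 ← R3 − 17/15·R4.
R5 ← R5 − 1123/90·R4.
R5 ← R5 / (2547/181).
R1 ← R1 − 84/181·R5.
R2 ← R2 + 134/181·R5.
R3 ← R3 − 119/181·R5.
R4 ← R4 + 286/181·R5.
Reading off the reduced rows gives x_1 = 3, x_2 = -1, x_3 = 0, x_4 = -2, x_5 = 1.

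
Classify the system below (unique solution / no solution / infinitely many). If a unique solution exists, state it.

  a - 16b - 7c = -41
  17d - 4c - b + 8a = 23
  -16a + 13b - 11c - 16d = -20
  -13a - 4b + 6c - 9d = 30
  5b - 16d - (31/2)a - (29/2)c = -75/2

no solution

Row-reduce:
R2 ← R2 − 8·R1.
R3 ← R3 + 16·R1.
R4 ← R4 + 13·R1.
R5 ← R5 + 31/2·R1.
R2 ← R2 / (127).
R1 ← R1 + 16·R2.
R3 ← R3 + 243·R2.
R4 ← R4 + 212·R2.
R5 ← R5 + 243·R2.
R3 ← R3 / (-2985/127).
R1 ← R1 + 57/127·R3.
R2 ← R2 − 52/127·R3.
R4 ← R4 − 229/127·R3.
R5 ← R5 + 2985/127·R3.
R4 ← R4 / (61628/2985).
R1 ← R1 − 1817/995·R4.
R2 ← R2 − 1259/2985·R4.
R3 ← R3 + 2099/2985·R4.
Row 5 reduces to 0 = 3, a contradiction. The system is inconsistent.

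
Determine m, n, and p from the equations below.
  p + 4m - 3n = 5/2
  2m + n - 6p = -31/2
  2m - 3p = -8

m = -1, n = -3/2, p = 2

Row-reduce the augmented matrix:
R1 ← R1 / (4).
R2 ← R2 − 2·R1.
R3 ← R3 − 2·R1.
R2 ← R2 / (5/2).
R1 ← R1 + 3/4·R2.
R3 ← R3 − 3/2·R2.
R3 ← R3 / (2/5).
R1 ← R1 + 17/10·R3.
R2 ← R2 + 13/5·R3.
Reading off the reduced rows gives m = -1, n = -3/2, p = 2.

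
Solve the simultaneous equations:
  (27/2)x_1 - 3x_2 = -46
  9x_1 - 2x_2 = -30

Row-reduce:
R1 ← R1 / (27/2).
R2 ← R2 − 9·R1.
Row 2 reduces to 0 = 2/3, a contradiction. The system is inconsistent.

no solution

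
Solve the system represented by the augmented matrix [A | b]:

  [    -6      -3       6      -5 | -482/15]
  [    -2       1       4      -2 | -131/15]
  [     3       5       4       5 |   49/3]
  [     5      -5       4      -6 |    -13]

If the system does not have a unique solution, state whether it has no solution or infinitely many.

x_1 = 2, x_2 = 13/5, x_3 = -3/2, x_4 = 2/3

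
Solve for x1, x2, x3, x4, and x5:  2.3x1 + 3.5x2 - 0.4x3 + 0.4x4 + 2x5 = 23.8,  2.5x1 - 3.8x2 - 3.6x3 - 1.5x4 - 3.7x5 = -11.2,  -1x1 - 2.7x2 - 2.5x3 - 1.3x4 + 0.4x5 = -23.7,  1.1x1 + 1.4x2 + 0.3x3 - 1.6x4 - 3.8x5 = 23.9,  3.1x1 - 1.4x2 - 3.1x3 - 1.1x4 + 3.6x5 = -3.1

Row-reduce the augmented matrix:
R1 ← R1 / (23/10).
R2 ← R2 − 5/2·R1.
R3 ← R3 + 1·R1.
R4 ← R4 − 11/10·R1.
R5 ← R5 − 31/10·R1.
R2 ← R2 / (-1749/230).
R1 ← R1 − 35/23·R2.
R3 ← R3 + 271/230·R2.
R4 ← R4 + 63/230·R2.
R5 ← R5 + 1407/230·R2.
R3 ← R3 / (-38189/17490).
R1 ← R1 + 1412/1749·R3.
R2 ← R2 − 728/1749·R3.
R4 ← R4 − 3529/5830·R3.
R5 ← R5 + 17/1166·R3.
R4 ← R4 / (-744947/381890).
R1 ← R1 − 3523/38189·R4.
R2 ← R2 − 3701/38189·R4.
R3 ← R3 − 14452/38189·R4.
R5 ← R5 + 14733/190945·R4.
R5 ← R5 / (3070773/532105).
R1 ← R1 + 138153/106421·R5.
R2 ← R2 − 105589/106421·R5.
R3 ← R3 + 187595/106421·R5.
R4 ← R4 − 214986/106421·R5.
Reading off the reduced rows gives x1 = 5, x2 = 5, x3 = 4, x4 = -4, x5 = -1.

x1 = 5, x2 = 5, x3 = 4, x4 = -4, x5 = -1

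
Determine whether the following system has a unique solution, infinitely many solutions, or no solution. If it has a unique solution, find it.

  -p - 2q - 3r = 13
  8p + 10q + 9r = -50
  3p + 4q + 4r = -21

infinitely many solutions

Row-reduce:
R1 ← R1 / (-1).
R2 ← R2 − 8·R1.
R3 ← R3 − 3·R1.
R2 ← R2 / (-6).
R1 ← R1 − 2·R2.
R3 ← R3 + 2·R2.
Rank is 2 with 3 unknowns, leaving r free.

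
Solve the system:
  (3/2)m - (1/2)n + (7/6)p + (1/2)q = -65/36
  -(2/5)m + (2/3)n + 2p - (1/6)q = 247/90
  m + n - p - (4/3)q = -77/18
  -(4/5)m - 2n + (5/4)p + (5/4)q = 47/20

m = -2, n = 3/2, p = 2/3, q = 7/3

Row-reduce the augmented matrix:
R1 ← R1 / (3/2).
R2 ← R2 + 2/5·R1.
R3 ← R3 − 1·R1.
R4 ← R4 + 4/5·R1.
R2 ← R2 / (8/15).
R1 ← R1 + 1/3·R2.
R3 ← R3 − 4/3·R2.
R4 ← R4 + 34/15·R2.
R3 ← R3 / (-68/9).
R1 ← R1 − 20/9·R3.
R2 ← R2 − 13/3·R3.
R4 ← R4 − 421/36·R3.
R4 ← R4 / (-3511/3264).
R1 ← R1 + 125/816·R4.
R2 ← R2 + 33/34·R4.
R3 ← R3 − 57/272·R4.
Reading off the reduced rows gives m = -2, n = 3/2, p = 2/3, q = 7/3.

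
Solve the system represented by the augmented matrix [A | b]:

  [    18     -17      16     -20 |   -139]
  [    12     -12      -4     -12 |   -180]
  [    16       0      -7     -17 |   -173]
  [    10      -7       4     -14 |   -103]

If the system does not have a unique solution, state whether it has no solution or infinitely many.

x_1 = -5, x_2 = 5, x_3 = 6, x_4 = 3

Row-reduce the augmented matrix:
R1 ← R1 / (18).
R2 ← R2 − 12·R1.
R3 ← R3 − 16·R1.
R4 ← R4 − 10·R1.
R2 ← R2 / (-2/3).
R1 ← R1 + 17/18·R2.
R3 ← R3 − 136/9·R2.
R4 ← R4 − 22/9·R2.
R3 ← R3 / (-1061/3).
R1 ← R1 − 65/3·R3.
R2 ← R2 − 22·R3.
R4 ← R4 + 176/3·R3.
R4 ← R4 / (-3334/1061).
R1 ← R1 + 1168/1061·R4.
R2 ← R2 + 76/1061·R4.
R3 ← R3 + 93/1061·R4.
Reading off the reduced rows gives x_1 = -5, x_2 = 5, x_3 = 6, x_4 = 3.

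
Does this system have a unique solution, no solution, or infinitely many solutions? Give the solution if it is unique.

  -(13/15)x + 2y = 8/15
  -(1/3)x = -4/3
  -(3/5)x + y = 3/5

no solution

Row-reduce:
R1 ← R1 / (-13/15).
R2 ← R2 + 1/3·R1.
R3 ← R3 + 3/5·R1.
R2 ← R2 / (-10/13).
R1 ← R1 + 30/13·R2.
R3 ← R3 + 5/13·R2.
Row 3 reduces to 0 = 1, a contradiction. The system is inconsistent.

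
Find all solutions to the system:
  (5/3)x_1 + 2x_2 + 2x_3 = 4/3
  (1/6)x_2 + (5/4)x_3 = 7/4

Row-reduce:
R1 ← R1 / (5/3).
R2 ← R2 / (1/6).
R1 ← R1 − 6/5·R2.
Rank is 2 with 3 unknowns, leaving x_3 free.

infinitely many solutions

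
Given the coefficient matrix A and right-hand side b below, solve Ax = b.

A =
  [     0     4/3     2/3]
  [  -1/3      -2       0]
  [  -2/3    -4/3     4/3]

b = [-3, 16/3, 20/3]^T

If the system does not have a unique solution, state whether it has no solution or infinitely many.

Row-reduce:
Swap R1 and R2.
R1 ← R1 / (-1/3).
R3 ← R3 + 2/3·R1.
R2 ← R2 / (4/3).
R1 ← R1 − 6·R2.
R3 ← R3 − 8/3·R2.
Row 3 reduces to 0 = 2, a contradiction. The system is inconsistent.

no solution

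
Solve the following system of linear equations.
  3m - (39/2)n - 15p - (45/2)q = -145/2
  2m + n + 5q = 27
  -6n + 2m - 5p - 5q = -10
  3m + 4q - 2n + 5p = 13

Row-reduce:
R1 ← R1 / (3).
R2 ← R2 − 2·R1.
R3 ← R3 − 2·R1.
R4 ← R4 − 3·R1.
R2 ← R2 / (14).
R1 ← R1 + 13/2·R2.
R3 ← R3 − 7·R2.
R4 ← R4 − 35/2·R2.
Swap R3 and R4.
R3 ← R3 / (15/2).
R1 ← R1 + 5/14·R3.
R2 ← R2 − 5/7·R3.
Row 4 reduces to 0 = 2/3, a contradiction. The system is inconsistent.

no solution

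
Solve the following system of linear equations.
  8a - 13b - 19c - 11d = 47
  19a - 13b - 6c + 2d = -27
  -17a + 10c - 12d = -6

infinitely many solutions

Row-reduce:
R1 ← R1 / (8).
R2 ← R2 − 19·R1.
R3 ← R3 + 17·R1.
R2 ← R2 / (143/8).
R1 ← R1 + 13/8·R2.
R3 ← R3 + 221/8·R2.
R3 ← R3 / (331/11).
R1 ← R1 − 13/11·R3.
R2 ← R2 − 313/143·R3.
Rank is 3 with 4 unknowns, leaving d free.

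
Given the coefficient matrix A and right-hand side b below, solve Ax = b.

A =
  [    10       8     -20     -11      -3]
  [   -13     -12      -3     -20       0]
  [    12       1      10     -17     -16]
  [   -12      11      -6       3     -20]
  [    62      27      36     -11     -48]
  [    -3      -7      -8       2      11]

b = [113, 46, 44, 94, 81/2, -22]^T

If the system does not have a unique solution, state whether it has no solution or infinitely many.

no solution

Row-reduce:
R1 ← R1 / (10).
R2 ← R2 + 13·R1.
R3 ← R3 − 12·R1.
R4 ← R4 + 12·R1.
R5 ← R5 − 62·R1.
R6 ← R6 + 3·R1.
R2 ← R2 / (-8/5).
R1 ← R1 − 4/5·R2.
R3 ← R3 + 43/5·R2.
R4 ← R4 − 103/5·R2.
R5 ← R5 + 113/5·R2.
R6 ← R6 + 23/5·R2.
R3 ← R3 / (1519/8).
R1 ← R1 + 33/2·R3.
R2 ← R2 − 145/8·R3.
R4 ← R4 + 3227/8·R3.
R5 ← R5 − 4557/8·R3.
R6 ← R6 − 555/8·R3.
R4 ← R4 / (-14804/217).
R1 ← R1 + 7775/3038·R4.
R2 ← R2 − 6382/1519·R4.
R3 ← R3 − 2889/3038·R4.
R6 ← R6 − 95211/3038·R4.
Swap R5 and R6.
R5 ← R5 / (-763547/103628).
R1 ← R1 − 60175/103628·R5.
R2 ← R2 + 46772/25907·R5.
R3 ← R3 + 75673/103628·R5.
R4 ← R4 − 6035/7402·R5.
Row 6 reduces to 0 = 1/2, a contradiction. The system is inconsistent.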